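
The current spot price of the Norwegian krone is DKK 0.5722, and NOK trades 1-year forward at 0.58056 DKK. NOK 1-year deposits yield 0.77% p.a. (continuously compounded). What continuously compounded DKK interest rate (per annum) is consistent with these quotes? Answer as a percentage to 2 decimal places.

2.22%

T = 1 year.
CIP gives F = S · g_DKK/g_NOK, so g_DKK/g_NOK = 0.58056/0.5722 = 1.0146103.
The NOK side grows by e^(0.0077×1) = 1.0077297.
Hence g_DKK = 1.0224529.
Take logs: ln 1.0224529 / 1 = 0.022205, so 2.22%.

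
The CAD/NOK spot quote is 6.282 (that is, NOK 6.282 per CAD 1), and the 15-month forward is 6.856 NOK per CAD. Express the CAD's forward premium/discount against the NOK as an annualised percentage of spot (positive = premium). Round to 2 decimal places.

T = 15/12 years.
Period premium: (6.856 − 6.282)/6.282 = 0.0913722.
Per annum: 0.0913722 / (15/12) = 0.073098 = 7.31%.

+7.31%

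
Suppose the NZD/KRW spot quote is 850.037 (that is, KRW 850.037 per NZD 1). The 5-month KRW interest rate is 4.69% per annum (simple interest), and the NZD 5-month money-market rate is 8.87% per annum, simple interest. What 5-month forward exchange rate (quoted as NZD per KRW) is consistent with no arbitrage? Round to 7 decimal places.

T = 5/12 years.
Growth of 1 KRW over T: 1 + 0.0469×5/12 = 1.0195417.
Growth of 1 NZD over T: 1 + 0.0887×5/12 = 1.0369583.
Forward (KRW per NZD) = 850.037 × 1.0195417 / 1.0369583 = 835.7599.
Quoted the other way: 1/835.7599 = 0.0011965 NZD per KRW.

0.0011965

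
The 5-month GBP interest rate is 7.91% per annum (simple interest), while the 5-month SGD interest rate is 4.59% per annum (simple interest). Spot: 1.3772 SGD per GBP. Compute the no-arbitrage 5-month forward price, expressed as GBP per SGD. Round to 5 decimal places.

T = 5/12 years.
Growth of 1 SGD over T: 1 + 0.0459×5/12 = 1.019125.
Growth of 1 GBP over T: 1 + 0.0791×5/12 = 1.0329583.
So F = 1.3772 × 1.019125 / 1.0329583 = 1.358757 (SGD/GBP).
Quoted the other way: 1/1.358757 = 0.73597 GBP per SGD.

0.73597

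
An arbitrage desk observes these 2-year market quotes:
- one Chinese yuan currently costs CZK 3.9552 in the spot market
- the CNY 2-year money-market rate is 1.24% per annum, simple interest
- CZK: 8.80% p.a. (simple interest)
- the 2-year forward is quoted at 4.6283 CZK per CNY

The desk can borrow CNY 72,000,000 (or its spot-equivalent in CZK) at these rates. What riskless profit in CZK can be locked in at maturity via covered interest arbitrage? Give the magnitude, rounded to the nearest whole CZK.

T = 2 years.
Keep in CNY, deliver into the forward: 72,000,000·1.024800·4.6283 = CZK 341,501,892.48.
Swap to CZK now, deposit: 72,000,000·3.9552·1.176000 = CZK 334,894,694.40.
The quoted forward overvalues CNY, so borrow CZK, buy CNY at spot, deposit the CNY at 1.24%, and sell the proceeds forward at 4.6283.
Arbitrage profit = |341,501,892.48 − 334,894,694.40| = CZK 6,607,198.

CZK 6,607,198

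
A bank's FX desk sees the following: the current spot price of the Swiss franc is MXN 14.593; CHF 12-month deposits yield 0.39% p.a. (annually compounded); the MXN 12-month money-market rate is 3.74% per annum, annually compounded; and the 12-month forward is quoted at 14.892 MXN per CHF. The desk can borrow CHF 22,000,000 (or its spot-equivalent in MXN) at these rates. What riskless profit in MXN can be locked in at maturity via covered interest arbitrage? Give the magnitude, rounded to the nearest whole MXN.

MXN 4,151,387

T = 1 year.
Invest the CHF and cover forward: 22,000,000 × 1.003900 × 14.892 = MXN 328,901,733.60.
Convert at spot and invest in MXN: 22,000,000 × 14.593 × 1.037400 = MXN 333,053,120.40.
The quoted forward undervalues CHF, so borrow CHF, convert to MXN at spot, deposit the MXN at 3.74%, and buy CHF forward at 14.892 to cover the loan.
Profit = 333,053,120.40 − 328,901,733.60 = MXN 4,151,387.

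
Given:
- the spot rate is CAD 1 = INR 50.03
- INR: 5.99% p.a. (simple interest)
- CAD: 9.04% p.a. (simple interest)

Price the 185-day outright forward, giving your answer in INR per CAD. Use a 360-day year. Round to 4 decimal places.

49.2807

T = 185/360 years.
Growth of 1 INR over T: 1 + 0.0599×185/360 = 1.03078194.
CAD accumulates by 1 + 0.0904×185/360 = 1.04645556.
So F = 50.03 × 1.03078194 / 1.04645556 = 49.280660 (INR/CAD).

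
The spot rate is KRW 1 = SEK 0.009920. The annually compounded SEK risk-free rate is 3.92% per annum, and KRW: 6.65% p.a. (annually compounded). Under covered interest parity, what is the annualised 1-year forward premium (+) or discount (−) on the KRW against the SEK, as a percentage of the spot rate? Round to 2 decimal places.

T = 1 year.
CIP forward (SEK per KRW) = 0.00992 × 1.039200/1.066500 = 0.009666070.
(F − S)/S ÷ T = (0.009666070 − 0.00992)/0.00992/1 = -0.025598 → -2.56%.

-2.56%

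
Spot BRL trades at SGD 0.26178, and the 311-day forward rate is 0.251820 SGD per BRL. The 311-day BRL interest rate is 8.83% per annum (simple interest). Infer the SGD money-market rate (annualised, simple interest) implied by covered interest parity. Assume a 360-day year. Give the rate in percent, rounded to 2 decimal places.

T = 311/360 years.
F/S = 0.25182/0.26178 = 0.9619528 = (growth of SGD) / (growth of BRL).
BRL growth factor: 1 + 0.0883×311/360 = 1.0762814.
That pins the SGD growth at 1.0353319.
(1.0353319 − 1)/T = 0.040899, i.e. 4.09%.

4.09%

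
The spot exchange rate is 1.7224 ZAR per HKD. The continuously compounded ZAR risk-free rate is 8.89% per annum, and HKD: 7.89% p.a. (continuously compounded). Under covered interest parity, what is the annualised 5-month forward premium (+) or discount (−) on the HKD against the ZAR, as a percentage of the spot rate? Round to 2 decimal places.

+1.00%

T = 5/12 years.
F = S · g_ZAR/g_HKD = 1.7224 × 1.0377363/1.0334214 = 1.7295916.
Annualised premium = (F − S)/S × (1/T) = (1.7295916 − 1.7224)/1.7224 ÷ (5/12) = 1.00%.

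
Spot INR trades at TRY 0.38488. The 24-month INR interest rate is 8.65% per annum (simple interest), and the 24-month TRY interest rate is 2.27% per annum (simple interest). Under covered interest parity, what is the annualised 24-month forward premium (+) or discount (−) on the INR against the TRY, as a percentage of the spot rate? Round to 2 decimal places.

-5.44%

T = 2 years.
F = S · g_TRY/g_INR = 0.38488 × 1.045400/1.173000 = 0.34301241.
Annualised premium = (F − S)/S × (1/T) = (0.34301241 − 0.38488)/0.38488 ÷ 2 = -5.44%.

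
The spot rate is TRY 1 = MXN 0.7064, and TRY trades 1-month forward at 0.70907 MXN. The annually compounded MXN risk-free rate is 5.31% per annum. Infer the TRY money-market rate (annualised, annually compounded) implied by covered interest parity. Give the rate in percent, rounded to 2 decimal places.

T = 1/12 years.
By CIP, F/S equals the MXN-to-TRY growth ratio: 0.70907/0.7064 = 1.0037797.
The MXN side grows by (1 + 0.0531)^(1/12) = 1.0043208.
Hence g_TRY = 1.0005391.
r = 1.0005391^(12/1) − 1 = 0.006488 → 0.65%.

0.65%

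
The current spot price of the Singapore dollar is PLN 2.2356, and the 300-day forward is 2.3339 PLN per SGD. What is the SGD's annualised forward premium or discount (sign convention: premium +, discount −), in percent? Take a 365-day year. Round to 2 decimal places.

T = 300/365 years.
SGD trades forward at +4.39703% vs spot over the period.
Annualise by dividing by T: 0.0439703 / (300/365) = 0.053497 → 5.35%.

+5.35%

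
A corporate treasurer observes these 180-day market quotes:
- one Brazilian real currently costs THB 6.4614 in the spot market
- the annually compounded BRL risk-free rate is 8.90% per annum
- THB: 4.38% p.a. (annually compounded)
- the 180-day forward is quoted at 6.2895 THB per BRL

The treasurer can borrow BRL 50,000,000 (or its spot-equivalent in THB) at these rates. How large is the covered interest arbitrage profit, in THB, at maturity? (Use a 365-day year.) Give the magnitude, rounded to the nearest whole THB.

THB 1,993,200

T = 180/365 years.
Invest the BRL and cover forward: 50,000,000 × 1.04294240131 × 6.2895 = THB 327,979,311.65.
Convert at spot and invest in THB: 50,000,000 × 6.4614 × 1.02136537424 = THB 329,972,511.46.
The quoted forward undervalues BRL, so borrow BRL, convert to THB at spot, deposit the THB at 4.38%, and buy BRL forward at 6.2895 to cover the loan.
Profit = 329,972,511.46 − 327,979,311.65 = THB 1,993,200.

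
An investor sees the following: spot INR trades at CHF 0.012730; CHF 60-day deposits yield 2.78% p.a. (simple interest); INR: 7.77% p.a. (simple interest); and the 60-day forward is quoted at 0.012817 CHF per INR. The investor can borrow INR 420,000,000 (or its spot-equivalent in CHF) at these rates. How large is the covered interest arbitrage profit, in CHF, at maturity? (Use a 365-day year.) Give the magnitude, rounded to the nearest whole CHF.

CHF 80,863

T = 60/365 years.
Invest the INR and cover forward: 420,000,000 × 1.012772603 × 0.012817 = CHF 5,451,896.71.
Convert at spot and invest in CHF: 420,000,000 × 0.012730 × 1.004569863 = CHF 5,371,033.23.
The quoted forward overvalues INR, so borrow CHF, buy INR at spot, deposit the INR at 7.77%, and sell the proceeds forward at 0.012817.
The gap between the two covered legs is CHF 80,863.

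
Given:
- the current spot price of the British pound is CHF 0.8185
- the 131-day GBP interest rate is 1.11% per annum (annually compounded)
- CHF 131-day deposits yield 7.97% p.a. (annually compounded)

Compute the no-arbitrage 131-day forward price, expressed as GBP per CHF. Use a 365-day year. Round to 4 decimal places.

T = 131/365 years.
Growth of 1 CHF over T: (1 + 0.0797)^(131/365) = 1.0279042.
GBP accumulates by (1 + 0.0111)^(131/365) = 1.0039697.
So F = 0.8185 × 1.0279042 / 1.0039697 = 0.8380129 (CHF/GBP).
Invert for GBP per CHF: 1 / 0.8380129 = 1.1933.

1.1933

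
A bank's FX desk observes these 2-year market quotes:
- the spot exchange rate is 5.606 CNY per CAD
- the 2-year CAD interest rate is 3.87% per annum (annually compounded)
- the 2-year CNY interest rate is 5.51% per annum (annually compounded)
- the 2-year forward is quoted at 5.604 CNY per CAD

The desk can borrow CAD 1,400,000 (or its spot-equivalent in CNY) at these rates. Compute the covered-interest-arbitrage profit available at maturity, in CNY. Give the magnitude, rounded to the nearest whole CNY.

T = 2 years.
Invest the CAD and cover forward: 1,400,000 × 1.07889769 × 5.604 = CNY 8,464,599.72.
Convert at spot and invest in CNY: 1,400,000 × 5.606 × 1.11323601 = CNY 8,737,121.50.
The quoted forward undervalues CAD, so borrow CAD, convert to CNY at spot, deposit the CNY at 5.51%, and buy CAD forward at 5.604 to cover the loan.
Profit = 8,737,121.50 − 8,464,599.72 = CNY 272,522.

CNY 272,522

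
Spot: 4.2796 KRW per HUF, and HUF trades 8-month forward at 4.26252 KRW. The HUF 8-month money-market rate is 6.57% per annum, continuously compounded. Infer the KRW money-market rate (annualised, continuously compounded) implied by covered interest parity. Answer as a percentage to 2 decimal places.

5.97%

T = 8/12 years.
CIP gives F = S · g_KRW/g_HUF, so g_KRW/g_HUF = 4.26252/4.2796 = 0.9960090.
HUF growth factor: e^(0.0657×8/12) = 1.0447734.
That pins the KRW growth at 1.0406037.
Take logs: ln 1.0406037 / (8/12) = 0.059702, so 5.97%.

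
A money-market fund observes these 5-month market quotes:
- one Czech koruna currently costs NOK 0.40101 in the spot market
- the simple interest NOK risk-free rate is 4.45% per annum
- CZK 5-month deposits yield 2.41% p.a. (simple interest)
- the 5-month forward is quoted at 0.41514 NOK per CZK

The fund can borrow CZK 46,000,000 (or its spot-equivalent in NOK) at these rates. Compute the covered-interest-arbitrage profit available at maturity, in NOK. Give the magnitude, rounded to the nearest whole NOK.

T = 5/12 years.
Route A — deposit CZK, sell forward: 46,000,000 × 1.0100416667 × 0.41514 = NOK 19,288,200.09.
Route B — convert at spot, deposit NOK: 46,000,000 × 0.40101 × 1.0185416667 = NOK 18,788,488.11.
The quoted forward overvalues CZK, so borrow NOK, buy CZK at spot, deposit the CZK at 2.41%, and sell the proceeds forward at 0.41514.
The gap between the two covered legs is NOK 499,712.

NOK 499,712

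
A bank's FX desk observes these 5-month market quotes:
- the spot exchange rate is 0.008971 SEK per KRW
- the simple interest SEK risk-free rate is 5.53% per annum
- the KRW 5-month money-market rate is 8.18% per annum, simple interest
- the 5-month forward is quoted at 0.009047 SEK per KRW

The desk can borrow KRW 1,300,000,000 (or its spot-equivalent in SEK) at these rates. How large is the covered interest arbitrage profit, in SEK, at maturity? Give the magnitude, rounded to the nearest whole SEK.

T = 5/12 years.
Route A — deposit KRW, sell forward: 1,300,000,000 × 1.0340833333 × 0.009047 = SEK 12,161,957.49.
Route B — convert at spot, deposit SEK: 1,300,000,000 × 0.008971 × 1.0230416667 = SEK 11,931,018.83.
The quoted forward overvalues KRW, so borrow SEK, buy KRW at spot, deposit the KRW at 8.18%, and sell the proceeds forward at 0.009047.
Profit = 12,161,957.49 − 11,931,018.83 = SEK 230,939.

SEK 230,939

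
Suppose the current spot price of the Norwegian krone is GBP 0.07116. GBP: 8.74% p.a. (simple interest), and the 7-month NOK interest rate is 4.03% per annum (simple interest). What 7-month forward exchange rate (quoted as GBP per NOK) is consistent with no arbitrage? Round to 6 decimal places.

0.073070

T = 7/12 years.
GBP growth factor: 1 + 0.0874×7/12 = 1.0509833.
NOK accumulates by 1 + 0.0403×7/12 = 1.0235083.
So F = 0.07116 × 1.0509833 / 1.0235083 = 0.07307022 (GBP/NOK).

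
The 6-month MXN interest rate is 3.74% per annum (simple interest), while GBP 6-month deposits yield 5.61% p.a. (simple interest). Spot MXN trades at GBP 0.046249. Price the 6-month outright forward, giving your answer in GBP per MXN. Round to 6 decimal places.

T = 6/12 years.
Growth of 1 GBP over T: 1 + 0.0561×6/12 = 1.028050.
MXN growth factor: 1 + 0.0374×6/12 = 1.018700.
Forward (GBP per MXN) = 0.046249 × 1.028050 / 1.018700 = 0.04667349.

0.046673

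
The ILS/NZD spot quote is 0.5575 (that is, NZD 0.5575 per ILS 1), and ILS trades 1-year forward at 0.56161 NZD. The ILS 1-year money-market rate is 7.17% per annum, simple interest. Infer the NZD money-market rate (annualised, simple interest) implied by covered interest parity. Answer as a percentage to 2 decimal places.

7.96%

T = 1 year.
F/S = 0.56161/0.5575 = 1.0073722 = (growth of NZD) / (growth of ILS).
ILS growth factor: 1 + 0.0717×1 = 1.071700.
That pins the NZD growth at 1.0796008.
r = (1.0796008 − 1)/1 = 0.079601 → 7.96%.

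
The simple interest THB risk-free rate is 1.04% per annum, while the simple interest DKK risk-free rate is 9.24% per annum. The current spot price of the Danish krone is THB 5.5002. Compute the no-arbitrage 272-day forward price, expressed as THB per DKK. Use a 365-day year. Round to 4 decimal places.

5.1858

T = 272/365 years.
THB growth factor: 1 + 0.0104×272/365 = 1.0077501.
DKK accumulates by 1 + 0.0924×272/365 = 1.068857.
Forward (THB per DKK) = 5.5002 × 1.0077501 / 1.068857 = 5.185752.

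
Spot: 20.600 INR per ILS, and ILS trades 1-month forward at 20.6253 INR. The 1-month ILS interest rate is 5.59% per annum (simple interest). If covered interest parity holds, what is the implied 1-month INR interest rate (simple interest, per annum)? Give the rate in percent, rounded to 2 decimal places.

T = 1/12 years.
By CIP, F/S equals the INR-to-ILS growth ratio: 20.6253/20.6 = 1.0012282.
ILS growth factor: 1 + 0.0559×1/12 = 1.0046583.
That pins the INR growth at 1.0058922.
r = (1.0058922 − 1)/(1/12) = 0.070706 → 7.07%.

7.07%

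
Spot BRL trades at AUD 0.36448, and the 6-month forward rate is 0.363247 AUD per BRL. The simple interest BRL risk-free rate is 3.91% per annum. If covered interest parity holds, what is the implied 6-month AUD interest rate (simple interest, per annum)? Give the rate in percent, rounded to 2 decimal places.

T = 6/12 years.
By CIP, F/S equals the AUD-to-BRL growth ratio: 0.363247/0.36448 = 0.9966171.
The BRL side grows by 1 + 0.0391×6/12 = 1.019550.
So the AUD growth factor = 1.016101.
r = (1.016101 − 1)/(6/12) = 0.032202 → 3.22%.

3.22%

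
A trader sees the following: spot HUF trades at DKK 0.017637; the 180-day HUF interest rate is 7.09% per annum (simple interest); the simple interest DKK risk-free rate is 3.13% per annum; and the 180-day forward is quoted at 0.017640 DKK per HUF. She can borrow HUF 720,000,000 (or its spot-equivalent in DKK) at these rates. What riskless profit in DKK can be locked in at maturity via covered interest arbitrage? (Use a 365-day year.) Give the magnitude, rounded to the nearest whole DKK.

T = 180/365 years.
Keep in HUF, deliver into the forward: 720,000,000·1.0349643836·0.017640 = DKK 13,144,875.64.
Swap to DKK now, deposit: 720,000,000·0.017637·1.0154356164 = DKK 12,894,651.34.
The quoted forward overvalues HUF, so borrow DKK, buy HUF at spot, deposit the HUF at 7.09%, and sell the proceeds forward at 0.017640.
The gap between the two covered legs is DKK 250,224.

DKK 250,224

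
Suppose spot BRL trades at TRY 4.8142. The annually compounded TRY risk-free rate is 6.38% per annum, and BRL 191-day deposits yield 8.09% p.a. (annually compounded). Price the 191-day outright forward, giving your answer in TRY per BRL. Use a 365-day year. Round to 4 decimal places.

4.7742

T = 191/365 years.
Growth of 1 TRY over T: (1 + 0.0638)^(191/365) = 1.0328934.
BRL growth factor: (1 + 0.0809)^(191/365) = 1.0415486.
Forward (TRY per BRL) = 4.8142 × 1.0328934 / 1.0415486 = 4.774194.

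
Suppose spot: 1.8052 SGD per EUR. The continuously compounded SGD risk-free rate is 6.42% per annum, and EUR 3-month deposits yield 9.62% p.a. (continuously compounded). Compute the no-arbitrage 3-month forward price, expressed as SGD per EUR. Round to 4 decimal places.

1.7908

T = 3/12 years.
SGD growth factor: e^(0.0642×3/12) = 1.0161795.
EUR growth factor: e^(0.0962×3/12) = 1.0243415.
CIP: F = S · (grow SGD)/(grow EUR) = 1.8052 × 1.0161795/1.0243415 = 1.790816 SGD per EUR.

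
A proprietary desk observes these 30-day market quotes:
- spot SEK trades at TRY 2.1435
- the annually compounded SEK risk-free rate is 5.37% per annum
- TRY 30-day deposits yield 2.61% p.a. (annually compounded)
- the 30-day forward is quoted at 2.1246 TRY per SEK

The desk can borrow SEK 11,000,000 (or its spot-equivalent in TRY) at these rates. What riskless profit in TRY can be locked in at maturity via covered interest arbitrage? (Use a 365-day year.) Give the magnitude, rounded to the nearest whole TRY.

T = 30/365 years.
Keep in SEK, deliver into the forward: 11,000,000·1.0043085247·2.1246 = TRY 23,471,292.81.
Swap to TRY now, deposit: 11,000,000·2.1435·1.0021199322 = TRY 23,628,484.82.
The quoted forward undervalues SEK, so borrow SEK, convert to TRY at spot, deposit the TRY at 2.61%, and buy SEK forward at 2.1246 to cover the loan.
Profit = 23,628,484.82 − 23,471,292.81 = TRY 157,192.

TRY 157,192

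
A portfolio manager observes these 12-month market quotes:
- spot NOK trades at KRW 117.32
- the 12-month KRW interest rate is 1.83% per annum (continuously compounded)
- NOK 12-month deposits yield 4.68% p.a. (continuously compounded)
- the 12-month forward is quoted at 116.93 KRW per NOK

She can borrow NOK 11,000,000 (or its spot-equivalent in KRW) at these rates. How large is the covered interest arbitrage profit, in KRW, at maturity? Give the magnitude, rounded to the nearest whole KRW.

KRW 33,502,442

T = 1 year.
Keep in NOK, deliver into the forward: 11,000,000·1.047912405639·116.93 = KRW 1,347,856,373.51.
Swap to KRW now, deposit: 11,000,000·117.32·1.018468471105 = KRW 1,314,353,931.33.
The quoted forward overvalues NOK, so borrow KRW, buy NOK at spot, deposit the NOK at 4.68%, and sell the proceeds forward at 116.93.
Profit = 1,347,856,373.51 − 1,314,353,931.33 = KRW 33,502,442.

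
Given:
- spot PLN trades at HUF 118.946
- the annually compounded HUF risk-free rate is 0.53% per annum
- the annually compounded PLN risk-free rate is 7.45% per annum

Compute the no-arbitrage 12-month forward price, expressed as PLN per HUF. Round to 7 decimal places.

0.0089859

T = 1 year.
HUF growth factor: (1 + 0.0053)^1 = 1.005300.
Growth of 1 PLN over T: (1 + 0.0745)^1 = 1.074500.
Forward (HUF per PLN) = 118.946 × 1.005300 / 1.074500 = 111.2856.
Quoted the other way: 1/111.2856 = 0.0089859 PLN per HUF.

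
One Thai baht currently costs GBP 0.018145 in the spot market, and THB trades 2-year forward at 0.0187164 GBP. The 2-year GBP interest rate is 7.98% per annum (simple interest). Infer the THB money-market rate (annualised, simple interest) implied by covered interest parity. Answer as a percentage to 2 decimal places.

6.21%

T = 2 years.
CIP gives F = S · g_GBP/g_THB, so g_GBP/g_THB = 0.0187164/0.018145 = 1.0314908.
The GBP side grows by 1 + 0.0798×2 = 1.159600.
So the THB growth factor = 1.1241981.
(1.1241981 − 1)/T = 0.062099, i.e. 6.21%.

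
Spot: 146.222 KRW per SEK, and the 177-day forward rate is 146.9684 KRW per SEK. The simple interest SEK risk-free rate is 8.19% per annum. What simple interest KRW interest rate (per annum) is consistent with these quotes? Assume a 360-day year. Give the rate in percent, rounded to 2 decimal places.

T = 177/360 years.
CIP gives F = S · g_KRW/g_SEK, so g_KRW/g_SEK = 146.9684/146.222 = 1.0051046.
The SEK side grows by 1 + 0.0819×177/360 = 1.0402675.
That pins the KRW growth at 1.0455776.
r = (1.0455776 − 1)/(177/360) = 0.092700 → 9.27%.

9.27%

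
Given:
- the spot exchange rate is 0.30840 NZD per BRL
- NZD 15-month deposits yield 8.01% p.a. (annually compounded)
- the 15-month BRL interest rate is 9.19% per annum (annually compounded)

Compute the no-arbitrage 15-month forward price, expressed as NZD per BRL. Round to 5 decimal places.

T = 15/12 years.
Growth of 1 NZD over T: (1 + 0.0801)^(15/12) = 1.1011081.
BRL accumulates by (1 + 0.0919)^(15/12) = 1.1161655.
CIP: F = S · (grow NZD)/(grow BRL) = 0.3084 × 1.1011081/1.1161655 = 0.3042396 NZD per BRL.

0.30424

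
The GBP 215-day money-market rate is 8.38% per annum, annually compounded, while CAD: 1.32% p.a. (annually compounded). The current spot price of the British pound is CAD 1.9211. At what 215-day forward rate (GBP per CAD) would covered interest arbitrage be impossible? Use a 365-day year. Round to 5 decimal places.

0.54160

T = 215/365 years.
Growth of 1 CAD over T: (1 + 0.0132)^(215/365) = 1.0077544.
Growth of 1 GBP over T: (1 + 0.0838)^(215/365) = 1.0485436.
CIP: F = S · (grow CAD)/(grow GBP) = 1.9211 × 1.0077544/1.0485436 = 1.846368 CAD per GBP.
Invert for GBP per CAD: 1 / 1.846368 = 0.54160.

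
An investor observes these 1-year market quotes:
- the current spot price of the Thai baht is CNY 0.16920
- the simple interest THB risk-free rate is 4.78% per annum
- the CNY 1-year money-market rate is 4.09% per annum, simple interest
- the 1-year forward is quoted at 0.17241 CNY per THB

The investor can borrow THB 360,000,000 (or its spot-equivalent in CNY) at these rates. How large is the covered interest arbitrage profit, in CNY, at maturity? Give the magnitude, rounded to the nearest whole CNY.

T = 1 year.
Invest the THB and cover forward: 360,000,000 × 1.047800 × 0.17241 = CNY 65,034,431.28.
Convert at spot and invest in CNY: 360,000,000 × 0.16920 × 1.040900 = CNY 63,403,300.80.
The quoted forward overvalues THB, so borrow CNY, buy THB at spot, deposit the THB at 4.78%, and sell the proceeds forward at 0.17241.
Profit = 65,034,431.28 − 63,403,300.80 = CNY 1,631,130.

CNY 1,631,130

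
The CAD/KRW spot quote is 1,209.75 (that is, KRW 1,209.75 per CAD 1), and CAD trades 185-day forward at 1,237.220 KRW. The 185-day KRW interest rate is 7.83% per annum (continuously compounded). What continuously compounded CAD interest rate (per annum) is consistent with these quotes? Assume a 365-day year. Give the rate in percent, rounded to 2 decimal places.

T = 185/365 years.
By CIP, F/S equals the KRW-to-CAD growth ratio: 1237.22/1209.75 = 1.0227072.
The KRW side grows by e^(0.0783×185/365) = 1.0404843.
So the CAD growth factor = 1.0173824.
Take logs: ln 1.0173824 / (185/365) = 0.034000, so 3.40%.

3.40%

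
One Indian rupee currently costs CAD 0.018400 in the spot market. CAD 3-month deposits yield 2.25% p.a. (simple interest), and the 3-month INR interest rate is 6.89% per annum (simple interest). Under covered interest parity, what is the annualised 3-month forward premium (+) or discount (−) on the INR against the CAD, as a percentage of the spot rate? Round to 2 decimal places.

-4.56%

T = 3/12 years.
CIP forward (CAD per INR) = 0.0184 × 1.005625/1.017225 = 0.018190174.
(F − S)/S ÷ T = (0.018190174 − 0.0184)/0.0184/(3/12) = -0.045614 → -4.56%.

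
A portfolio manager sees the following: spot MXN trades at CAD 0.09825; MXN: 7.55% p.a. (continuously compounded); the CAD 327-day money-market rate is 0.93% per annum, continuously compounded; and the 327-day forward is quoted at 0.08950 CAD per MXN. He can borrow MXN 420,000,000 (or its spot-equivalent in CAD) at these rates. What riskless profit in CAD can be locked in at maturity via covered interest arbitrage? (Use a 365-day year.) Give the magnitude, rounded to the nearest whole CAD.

CAD 1,389,708

T = 327/365 years.
Keep in MXN, deliver into the forward: 420,000,000·1.0699797532·0.08950 = CAD 40,220,538.92.
Swap to CAD now, deposit: 420,000,000·0.09825·1.0083665867 = CAD 41,610,247.20.
The quoted forward undervalues MXN, so borrow MXN, convert to CAD at spot, deposit the CAD at 0.93%, and buy MXN forward at 0.08950 to cover the loan.
The gap between the two covered legs is CAD 1,389,708.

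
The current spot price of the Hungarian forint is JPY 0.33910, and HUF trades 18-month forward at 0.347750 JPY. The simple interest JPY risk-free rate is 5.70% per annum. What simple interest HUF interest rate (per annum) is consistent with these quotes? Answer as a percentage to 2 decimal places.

T = 18/12 years.
By CIP, F/S equals the JPY-to-HUF growth ratio: 0.34775/0.3391 = 1.0255087.
JPY growth factor: 1 + 0.0570×18/12 = 1.085500.
Hence g_HUF = 1.0584991.
r = (1.0584991 − 1)/(18/12) = 0.038999 → 3.90%.

3.90%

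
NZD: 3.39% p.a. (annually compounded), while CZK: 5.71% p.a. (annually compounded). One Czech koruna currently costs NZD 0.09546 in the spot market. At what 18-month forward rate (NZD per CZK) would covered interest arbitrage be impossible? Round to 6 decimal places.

T = 18/12 years.
NZD accumulates by (1 + 0.0339)^(18/12) = 1.0512785.
CZK growth factor: (1 + 0.0571)^(18/12) = 1.0868613.
Forward (NZD per CZK) = 0.09546 × 1.0512785 / 1.0868613 = 0.09233473.

0.092335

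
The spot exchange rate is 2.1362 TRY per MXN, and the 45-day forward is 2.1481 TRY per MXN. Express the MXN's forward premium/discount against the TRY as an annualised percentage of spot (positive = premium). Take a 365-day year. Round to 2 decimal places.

T = 45/365 years.
Period premium: (2.1481 − 2.1362)/2.1362 = 0.0055706.
Annualise by dividing by T: 0.0055706 / (45/365) = 0.045184 → 4.52%.

+4.52%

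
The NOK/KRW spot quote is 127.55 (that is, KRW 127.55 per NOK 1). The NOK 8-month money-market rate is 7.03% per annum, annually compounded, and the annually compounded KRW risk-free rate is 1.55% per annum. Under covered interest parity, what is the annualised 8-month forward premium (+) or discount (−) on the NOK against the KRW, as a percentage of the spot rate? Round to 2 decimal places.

-5.16%

T = 8/12 years.
No-arbitrage forward: 127.55 × 1.0103068 / 1.046334 = 123.15822 KRW/NOK.
(F − S)/S ÷ T = (123.15822 − 127.55)/127.55/(8/12) = -0.051648 → -5.16%.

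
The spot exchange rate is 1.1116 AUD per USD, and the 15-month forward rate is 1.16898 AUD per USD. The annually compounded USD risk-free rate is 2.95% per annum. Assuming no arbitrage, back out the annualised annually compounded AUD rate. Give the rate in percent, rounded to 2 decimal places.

7.18%

T = 15/12 years.
F/S = 1.16898/1.1116 = 1.0516193 = (growth of AUD) / (growth of USD).
USD growth factor: (1 + 0.0295)^(15/12) = 1.037010.
That pins the AUD growth at 1.0905397.
Annualise: 1.0905397^(12/15) − 1 = 0.071799 = 7.18%.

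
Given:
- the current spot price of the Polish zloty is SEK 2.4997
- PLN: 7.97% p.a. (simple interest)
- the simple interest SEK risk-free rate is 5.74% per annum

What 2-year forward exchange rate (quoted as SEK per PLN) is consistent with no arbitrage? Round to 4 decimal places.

2.4035

T = 2 years.
SEK growth factor: 1 + 0.0574×2 = 1.114800.
PLN growth factor: 1 + 0.0797×2 = 1.159400.
So F = 2.4997 × 1.114800 / 1.159400 = 2.403541 (SEK/PLN).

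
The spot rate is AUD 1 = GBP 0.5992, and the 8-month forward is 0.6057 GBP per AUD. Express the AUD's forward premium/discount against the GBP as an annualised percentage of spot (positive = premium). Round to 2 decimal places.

+1.63%

T = 8/12 years.
AUD trades forward at +1.08478% vs spot over the period.
Annualise by dividing by T: 0.0108478 / (8/12) = 0.016272 → 1.63%.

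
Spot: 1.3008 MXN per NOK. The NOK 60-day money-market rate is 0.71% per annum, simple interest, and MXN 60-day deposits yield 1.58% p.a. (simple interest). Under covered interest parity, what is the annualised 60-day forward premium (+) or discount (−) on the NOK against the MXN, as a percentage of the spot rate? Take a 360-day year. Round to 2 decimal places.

+0.87%

T = 60/360 years.
CIP forward (MXN per NOK) = 1.3008 × 1.0026333/1.0011833 = 1.3026839.
Annualised premium = (F − S)/S × (1/T) = (1.3026839 − 1.3008)/1.3008 ÷ (60/360) = 0.87%.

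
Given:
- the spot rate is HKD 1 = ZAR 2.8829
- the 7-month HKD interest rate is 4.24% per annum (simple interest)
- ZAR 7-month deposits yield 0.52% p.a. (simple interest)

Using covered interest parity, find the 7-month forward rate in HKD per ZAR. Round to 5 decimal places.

T = 7/12 years.
ZAR growth factor: 1 + 0.0052×7/12 = 1.0030333.
HKD accumulates by 1 + 0.0424×7/12 = 1.0247333.
CIP: F = S · (grow ZAR)/(grow HKD) = 2.8829 × 1.0030333/1.0247333 = 2.821851 ZAR per HKD.
Invert for HKD per ZAR: 1 / 2.821851 = 0.35438.

0.35438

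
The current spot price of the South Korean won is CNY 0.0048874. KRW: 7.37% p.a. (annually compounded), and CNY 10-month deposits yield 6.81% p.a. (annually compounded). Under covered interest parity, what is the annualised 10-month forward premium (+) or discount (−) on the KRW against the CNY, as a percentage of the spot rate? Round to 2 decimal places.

-0.52%

T = 10/12 years.
CIP forward (CNY per KRW) = 0.0048874 × 1.0564362/1.0610499 = 0.0048661484.
Annualised premium = (F − S)/S × (1/T) = (0.0048661484 − 0.0048874)/0.0048874 ÷ (10/12) = -0.52%.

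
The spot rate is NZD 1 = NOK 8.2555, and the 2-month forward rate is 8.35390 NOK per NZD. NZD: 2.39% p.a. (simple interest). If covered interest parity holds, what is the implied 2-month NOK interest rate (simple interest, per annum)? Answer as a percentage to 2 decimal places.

T = 2/12 years.
F/S = 8.3539/8.2555 = 1.0119193 = (growth of NOK) / (growth of NZD).
NZD growth factor: 1 + 0.0239×2/12 = 1.0039833.
So the NOK growth factor = 1.0159501.
(1.0159501 − 1)/T = 0.095701, i.e. 9.57%.

9.57%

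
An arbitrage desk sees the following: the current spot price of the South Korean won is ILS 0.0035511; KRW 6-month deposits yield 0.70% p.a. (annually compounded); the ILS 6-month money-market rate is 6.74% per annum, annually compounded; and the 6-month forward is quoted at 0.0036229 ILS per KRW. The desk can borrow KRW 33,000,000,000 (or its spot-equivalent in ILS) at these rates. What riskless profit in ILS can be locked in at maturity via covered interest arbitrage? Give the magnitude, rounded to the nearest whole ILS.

ILS 1,097,672

T = 6/12 years.
Route A — deposit KRW, sell forward: 33,000,000,000 × 1.00349389634 × 0.0036229 = ILS 119,973,415.22.
Route B — convert at spot, deposit ILS: 33,000,000,000 × 0.0035511 × 1.03315052146 = ILS 121,071,086.95.
The quoted forward undervalues KRW, so borrow KRW, convert to ILS at spot, deposit the ILS at 6.74%, and buy KRW forward at 0.0036229 to cover the loan.
Arbitrage profit = |119,973,415.22 − 121,071,086.95| = ILS 1,097,672.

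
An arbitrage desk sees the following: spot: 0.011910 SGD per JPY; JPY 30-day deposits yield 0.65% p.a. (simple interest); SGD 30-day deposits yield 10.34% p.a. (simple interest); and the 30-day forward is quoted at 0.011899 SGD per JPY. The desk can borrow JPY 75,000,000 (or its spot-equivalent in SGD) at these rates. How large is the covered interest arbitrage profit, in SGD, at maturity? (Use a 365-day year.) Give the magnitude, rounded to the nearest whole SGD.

T = 30/365 years.
Invest the JPY and cover forward: 75,000,000 × 1.00053425 × 0.011899 = SGD 892,901.78.
Convert at spot and invest in SGD: 75,000,000 × 0.011910 × 1.00849863 = SGD 900,841.40.
The quoted forward undervalues JPY, so borrow JPY, convert to SGD at spot, deposit the SGD at 10.34%, and buy JPY forward at 0.011899 to cover the loan.
Profit = 900,841.40 − 892,901.78 = SGD 7,940.

SGD 7,940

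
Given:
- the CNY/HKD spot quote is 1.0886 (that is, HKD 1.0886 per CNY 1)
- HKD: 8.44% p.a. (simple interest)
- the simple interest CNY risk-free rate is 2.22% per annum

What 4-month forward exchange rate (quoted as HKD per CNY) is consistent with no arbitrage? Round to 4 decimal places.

T = 4/12 years.
Growth of 1 HKD over T: 1 + 0.0844×4/12 = 1.0281333.
CNY accumulates by 1 + 0.0222×4/12 = 1.007400.
CIP: F = S · (grow HKD)/(grow CNY) = 1.0886 × 1.0281333/1.007400 = 1.111004 HKD per CNY.

1.1110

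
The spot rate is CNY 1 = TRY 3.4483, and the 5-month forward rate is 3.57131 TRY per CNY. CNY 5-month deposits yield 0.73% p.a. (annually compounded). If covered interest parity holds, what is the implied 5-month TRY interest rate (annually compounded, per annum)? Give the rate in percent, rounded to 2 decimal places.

T = 5/12 years.
By CIP, F/S equals the TRY-to-CNY growth ratio: 3.57131/3.4483 = 1.0356727.
CNY growth factor: (1 + 0.0073)^(5/12) = 1.0030352.
Hence g_TRY = 1.0388162.
r = 1.0388162^(12/5) − 1 = 0.095703 → 9.57%.

9.57%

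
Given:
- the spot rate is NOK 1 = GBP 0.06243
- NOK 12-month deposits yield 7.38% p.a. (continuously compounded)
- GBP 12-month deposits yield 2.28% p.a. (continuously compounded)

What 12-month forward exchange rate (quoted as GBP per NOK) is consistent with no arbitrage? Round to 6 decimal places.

T = 1 year.
GBP growth factor: e^(0.0228×1) = 1.0230619.
NOK growth factor: e^(0.0738×1) = 1.0765915.
CIP: F = S · (grow GBP)/(grow NOK) = 0.06243 × 1.0230619/1.0765915 = 0.05932590 GBP per NOK.

0.059326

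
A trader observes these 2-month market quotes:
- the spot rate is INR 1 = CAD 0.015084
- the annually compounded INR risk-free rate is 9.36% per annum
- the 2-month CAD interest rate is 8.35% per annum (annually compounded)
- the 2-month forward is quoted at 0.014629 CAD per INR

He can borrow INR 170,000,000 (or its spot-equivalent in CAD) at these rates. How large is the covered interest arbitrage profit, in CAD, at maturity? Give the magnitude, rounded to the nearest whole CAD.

CAD 74,490

T = 2/12 years.
Keep in INR, deliver into the forward: 170,000,000·1.015024247·0.014629 = CAD 2,524,294.25.
Swap to CAD now, deposit: 170,000,000·0.015084·1.013455816 = CAD 2,598,784.48.
The quoted forward undervalues INR, so borrow INR, convert to CAD at spot, deposit the CAD at 8.35%, and buy INR forward at 0.014629 to cover the loan.
Profit = 2,598,784.48 − 2,524,294.25 = CAD 74,490.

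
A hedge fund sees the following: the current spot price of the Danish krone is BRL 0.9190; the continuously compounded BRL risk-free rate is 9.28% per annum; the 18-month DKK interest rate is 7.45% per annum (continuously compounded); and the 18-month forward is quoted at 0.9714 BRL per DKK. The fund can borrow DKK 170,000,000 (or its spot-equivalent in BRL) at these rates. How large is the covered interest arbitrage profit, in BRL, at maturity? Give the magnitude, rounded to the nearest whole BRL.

T = 18/12 years.
Invest the DKK and cover forward: 170,000,000 × 1.11823326738 × 0.9714 = BRL 184,662,805.31.
Convert at spot and invest in BRL: 170,000,000 × 0.9190 × 1.14935394781 = BRL 179,563,567.27.
The quoted forward overvalues DKK, so borrow BRL, buy DKK at spot, deposit the DKK at 7.45%, and sell the proceeds forward at 0.9714.
Profit = 184,662,805.31 − 179,563,567.27 = BRL 5,099,238.

BRL 5,099,238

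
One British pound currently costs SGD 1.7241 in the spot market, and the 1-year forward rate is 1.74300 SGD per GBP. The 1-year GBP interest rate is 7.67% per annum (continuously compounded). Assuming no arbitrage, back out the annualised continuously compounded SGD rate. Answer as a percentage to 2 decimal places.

T = 1 year.
By CIP, F/S equals the SGD-to-GBP growth ratio: 1.743/1.7241 = 1.0109622.
The GBP side grows by e^(0.0767×1) = 1.0797181.
Hence g_SGD = 1.0915542.
r = ln(1.0915542)/1 = 0.087603 → 8.76%.

8.76%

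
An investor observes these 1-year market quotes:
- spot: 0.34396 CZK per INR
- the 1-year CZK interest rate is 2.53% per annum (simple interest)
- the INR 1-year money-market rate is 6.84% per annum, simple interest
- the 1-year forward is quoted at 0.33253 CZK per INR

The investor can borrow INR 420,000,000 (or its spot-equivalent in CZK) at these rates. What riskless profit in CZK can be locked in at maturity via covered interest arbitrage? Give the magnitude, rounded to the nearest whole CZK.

T = 1 year.
Keep in INR, deliver into the forward: 420,000,000·1.068400·0.33253 = CZK 149,215,521.84.
Swap to CZK now, deposit: 420,000,000·0.34396·1.025300 = CZK 148,118,118.96.
The quoted forward overvalues INR, so borrow CZK, buy INR at spot, deposit the INR at 6.84%, and sell the proceeds forward at 0.33253.
Arbitrage profit = |149,215,521.84 − 148,118,118.96| = CZK 1,097,403.

CZK 1,097,403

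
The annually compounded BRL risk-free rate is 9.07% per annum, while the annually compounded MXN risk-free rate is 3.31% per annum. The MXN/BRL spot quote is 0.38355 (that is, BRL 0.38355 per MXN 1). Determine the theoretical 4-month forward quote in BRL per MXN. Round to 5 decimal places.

T = 4/12 years.
BRL growth factor: (1 + 0.0907)^(4/12) = 1.0293627.
Growth of 1 MXN over T: (1 + 0.0331)^(4/12) = 1.0109138.
So F = 0.38355 × 1.0293627 / 1.0109138 = 0.3905497 (BRL/MXN).

0.39055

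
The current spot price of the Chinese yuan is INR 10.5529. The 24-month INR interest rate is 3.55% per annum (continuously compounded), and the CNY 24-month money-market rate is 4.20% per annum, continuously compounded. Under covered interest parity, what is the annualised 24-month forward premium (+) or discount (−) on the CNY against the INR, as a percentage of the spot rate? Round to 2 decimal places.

T = 2 years.
F = S · g_INR/g_CNY = 10.5529 × 1.0735812/1.0876289 = 10.4165999.
(F − S)/S ÷ T = (10.4165999 − 10.5529)/10.5529/2 = -0.006458 → -0.65%.

-0.65%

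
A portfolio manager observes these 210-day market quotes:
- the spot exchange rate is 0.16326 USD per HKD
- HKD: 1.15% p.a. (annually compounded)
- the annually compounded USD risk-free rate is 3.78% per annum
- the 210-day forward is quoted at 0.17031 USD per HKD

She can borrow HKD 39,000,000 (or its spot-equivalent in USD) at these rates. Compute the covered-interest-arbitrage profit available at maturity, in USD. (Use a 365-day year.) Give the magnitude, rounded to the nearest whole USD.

T = 210/365 years.
Route A — deposit HKD, sell forward: 39,000,000 × 1.00660037 × 0.17031 = USD 6,685,930.25.
Route B — convert at spot, deposit USD: 39,000,000 × 0.16326 × 1.021576459 = USD 6,504,520.34.
The quoted forward overvalues HKD, so borrow USD, buy HKD at spot, deposit the HKD at 1.15%, and sell the proceeds forward at 0.17031.
Profit = 6,685,930.25 − 6,504,520.34 = USD 181,410.

USD 181,410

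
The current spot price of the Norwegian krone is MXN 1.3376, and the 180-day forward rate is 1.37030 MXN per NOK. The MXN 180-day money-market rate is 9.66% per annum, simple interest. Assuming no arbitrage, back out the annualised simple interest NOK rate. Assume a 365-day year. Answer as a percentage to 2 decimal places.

T = 180/365 years.
CIP gives F = S · g_MXN/g_NOK, so g_MXN/g_NOK = 1.3703/1.3376 = 1.0244468.
The MXN side grows by 1 + 0.0966×180/365 = 1.0476384.
Hence g_NOK = 1.0226382.
r = (1.0226382 − 1)/(180/365) = 0.045905 → 4.59%.

4.59%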